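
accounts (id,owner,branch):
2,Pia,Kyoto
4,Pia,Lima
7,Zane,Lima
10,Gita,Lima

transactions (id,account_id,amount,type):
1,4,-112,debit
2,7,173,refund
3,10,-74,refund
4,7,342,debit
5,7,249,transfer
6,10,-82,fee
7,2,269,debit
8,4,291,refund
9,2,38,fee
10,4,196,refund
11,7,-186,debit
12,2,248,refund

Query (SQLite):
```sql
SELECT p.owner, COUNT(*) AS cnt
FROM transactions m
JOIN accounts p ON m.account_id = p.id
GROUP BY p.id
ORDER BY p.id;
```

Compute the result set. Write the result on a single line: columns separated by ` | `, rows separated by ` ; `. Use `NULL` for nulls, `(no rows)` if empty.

Pia | 3 ; Pia | 3 ; Zane | 4 ; Gita | 2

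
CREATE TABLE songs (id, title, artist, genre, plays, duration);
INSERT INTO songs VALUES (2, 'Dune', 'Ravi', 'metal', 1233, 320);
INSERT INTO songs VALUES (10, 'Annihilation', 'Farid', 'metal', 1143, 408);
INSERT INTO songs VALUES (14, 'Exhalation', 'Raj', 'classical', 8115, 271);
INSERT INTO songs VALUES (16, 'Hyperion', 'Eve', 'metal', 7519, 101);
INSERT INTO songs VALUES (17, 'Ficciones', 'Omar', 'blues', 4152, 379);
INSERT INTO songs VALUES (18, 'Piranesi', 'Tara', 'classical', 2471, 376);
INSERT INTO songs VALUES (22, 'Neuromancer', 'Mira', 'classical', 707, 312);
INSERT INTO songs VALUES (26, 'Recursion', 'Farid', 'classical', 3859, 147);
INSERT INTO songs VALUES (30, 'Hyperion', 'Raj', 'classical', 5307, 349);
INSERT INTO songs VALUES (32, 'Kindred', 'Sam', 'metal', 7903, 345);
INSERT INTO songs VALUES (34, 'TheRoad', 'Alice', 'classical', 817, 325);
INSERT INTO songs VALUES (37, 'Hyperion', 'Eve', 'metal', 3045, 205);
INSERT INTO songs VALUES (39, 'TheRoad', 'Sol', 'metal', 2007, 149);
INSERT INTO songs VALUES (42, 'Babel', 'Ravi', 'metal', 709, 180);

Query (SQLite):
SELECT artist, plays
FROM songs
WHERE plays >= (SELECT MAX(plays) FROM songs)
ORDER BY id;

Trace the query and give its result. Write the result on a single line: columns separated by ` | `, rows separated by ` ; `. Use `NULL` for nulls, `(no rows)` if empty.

Raj | 8115

Scalar subquery: MAX(plays) over all songs rows = 8115.
Keep rows where plays >= that value.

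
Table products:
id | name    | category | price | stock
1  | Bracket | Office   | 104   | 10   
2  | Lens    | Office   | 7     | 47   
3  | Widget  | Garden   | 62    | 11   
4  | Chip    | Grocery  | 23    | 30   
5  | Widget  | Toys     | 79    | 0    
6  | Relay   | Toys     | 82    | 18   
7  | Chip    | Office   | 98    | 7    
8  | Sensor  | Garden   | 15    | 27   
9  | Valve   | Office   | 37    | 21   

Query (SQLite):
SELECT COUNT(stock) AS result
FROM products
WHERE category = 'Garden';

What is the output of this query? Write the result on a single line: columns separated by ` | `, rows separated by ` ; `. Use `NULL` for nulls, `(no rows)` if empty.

2

Rows where category='Garden' → stock values: [11, 27].
COUNT(stock) counts non-NULL values → 2.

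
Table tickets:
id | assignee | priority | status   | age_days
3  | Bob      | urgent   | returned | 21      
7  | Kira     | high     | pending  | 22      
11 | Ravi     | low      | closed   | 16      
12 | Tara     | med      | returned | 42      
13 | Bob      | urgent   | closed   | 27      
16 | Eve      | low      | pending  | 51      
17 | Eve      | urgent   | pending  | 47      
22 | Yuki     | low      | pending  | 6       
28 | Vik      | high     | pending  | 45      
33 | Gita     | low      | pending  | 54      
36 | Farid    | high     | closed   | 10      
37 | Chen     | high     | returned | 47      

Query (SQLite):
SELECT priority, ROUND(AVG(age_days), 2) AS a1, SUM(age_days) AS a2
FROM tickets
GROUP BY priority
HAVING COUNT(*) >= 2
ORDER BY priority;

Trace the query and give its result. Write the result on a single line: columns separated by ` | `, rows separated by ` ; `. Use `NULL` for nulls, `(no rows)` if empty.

high | 31 | 124 ; low | 31.75 | 127 ; urgent | 31.67 | 95

Group tickets by priority.
Per group compute: ROUND(AVG(age_days), 2), SUM(age_days).
HAVING: drop groups with fewer than 2 rows.
  high: ids {7, 28, 36, 37} → ROUND(AVG(age_days), 2)=31, SUM(age_days)=124
  low: ids {11, 16, 22, 33} → ROUND(AVG(age_days), 2)=31.75, SUM(age_days)=127
  med: ids {12} → ROUND(AVG(age_days), 2)=42, SUM(age_days)=42
  urgent: ids {3, 13, 17} → ROUND(AVG(age_days), 2)=31.67, SUM(age_days)=95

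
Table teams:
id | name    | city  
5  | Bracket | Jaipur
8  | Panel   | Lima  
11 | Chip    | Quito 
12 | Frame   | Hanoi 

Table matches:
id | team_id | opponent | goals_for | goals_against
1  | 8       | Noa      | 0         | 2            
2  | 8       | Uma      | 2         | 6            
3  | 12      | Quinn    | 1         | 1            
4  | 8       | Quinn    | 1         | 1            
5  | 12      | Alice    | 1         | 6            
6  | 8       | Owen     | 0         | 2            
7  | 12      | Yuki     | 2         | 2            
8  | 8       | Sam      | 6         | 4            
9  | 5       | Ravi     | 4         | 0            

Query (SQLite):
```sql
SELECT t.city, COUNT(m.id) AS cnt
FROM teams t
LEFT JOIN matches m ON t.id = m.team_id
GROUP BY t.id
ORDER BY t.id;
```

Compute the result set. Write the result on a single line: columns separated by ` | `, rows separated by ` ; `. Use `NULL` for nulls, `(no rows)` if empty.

Jaipur | 1 ; Lima | 5 ; Quito | 0 ; Hanoi | 3

LEFT JOIN keeps every teams row; unmatched ones get NULL for matches columns.
Group by teams.id and compute COUNT(m.id). COUNT(col) of an all-NULL group is 0.
  5: ids {9} → COUNT(m.id)=1
  8: ids {1, 2, 4, 6, 8} → COUNT(m.id)=5
  11: ids {—} → COUNT(m.id)=0
  12: ids {3, 5, 7} → COUNT(m.id)=3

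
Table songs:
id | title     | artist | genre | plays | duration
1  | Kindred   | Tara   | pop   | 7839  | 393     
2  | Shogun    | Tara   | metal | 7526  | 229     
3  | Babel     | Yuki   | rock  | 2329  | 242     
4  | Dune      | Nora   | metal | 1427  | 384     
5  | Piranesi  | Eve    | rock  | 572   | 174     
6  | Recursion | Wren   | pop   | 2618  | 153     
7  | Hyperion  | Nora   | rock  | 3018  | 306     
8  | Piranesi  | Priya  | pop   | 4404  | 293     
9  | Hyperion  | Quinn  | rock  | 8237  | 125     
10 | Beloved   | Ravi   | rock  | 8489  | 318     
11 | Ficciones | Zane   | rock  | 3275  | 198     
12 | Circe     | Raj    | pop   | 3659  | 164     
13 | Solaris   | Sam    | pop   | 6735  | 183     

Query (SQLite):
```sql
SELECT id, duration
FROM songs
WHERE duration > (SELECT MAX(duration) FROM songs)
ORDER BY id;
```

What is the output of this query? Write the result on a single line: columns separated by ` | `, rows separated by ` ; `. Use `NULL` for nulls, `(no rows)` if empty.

Scalar subquery: MAX(duration) over all songs rows = 393.
Keep rows where duration > that value.

(no rows)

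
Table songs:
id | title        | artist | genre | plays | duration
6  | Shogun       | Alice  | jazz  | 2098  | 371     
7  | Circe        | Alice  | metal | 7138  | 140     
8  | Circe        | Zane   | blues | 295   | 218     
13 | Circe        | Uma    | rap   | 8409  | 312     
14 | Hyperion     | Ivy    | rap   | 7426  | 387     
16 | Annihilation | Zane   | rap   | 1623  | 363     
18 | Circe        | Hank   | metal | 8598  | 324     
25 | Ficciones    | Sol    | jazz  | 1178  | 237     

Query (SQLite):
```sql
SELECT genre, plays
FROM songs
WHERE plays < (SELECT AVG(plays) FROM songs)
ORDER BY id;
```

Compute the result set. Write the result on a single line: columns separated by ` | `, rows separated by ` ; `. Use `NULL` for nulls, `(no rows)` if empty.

jazz | 2098 ; blues | 295 ; rap | 1623 ; jazz | 1178

Scalar subquery: AVG(plays) over all songs rows = 4595.625.
Keep rows where plays < that value.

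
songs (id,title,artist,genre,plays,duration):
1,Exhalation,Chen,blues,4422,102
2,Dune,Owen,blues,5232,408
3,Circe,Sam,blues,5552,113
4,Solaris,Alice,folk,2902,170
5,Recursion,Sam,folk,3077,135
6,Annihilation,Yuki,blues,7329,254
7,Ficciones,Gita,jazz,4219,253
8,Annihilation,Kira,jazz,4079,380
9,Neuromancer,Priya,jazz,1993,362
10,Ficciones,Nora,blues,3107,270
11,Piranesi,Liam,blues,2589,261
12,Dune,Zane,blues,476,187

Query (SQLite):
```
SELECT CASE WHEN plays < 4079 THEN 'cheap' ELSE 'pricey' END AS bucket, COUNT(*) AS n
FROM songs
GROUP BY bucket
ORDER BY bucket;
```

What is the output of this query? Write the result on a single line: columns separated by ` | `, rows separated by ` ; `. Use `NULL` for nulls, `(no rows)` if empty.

cheap | 6 ; pricey | 6

Bucket rows by plays < 4079 → 'cheap' else 'pricey'; count each bucket.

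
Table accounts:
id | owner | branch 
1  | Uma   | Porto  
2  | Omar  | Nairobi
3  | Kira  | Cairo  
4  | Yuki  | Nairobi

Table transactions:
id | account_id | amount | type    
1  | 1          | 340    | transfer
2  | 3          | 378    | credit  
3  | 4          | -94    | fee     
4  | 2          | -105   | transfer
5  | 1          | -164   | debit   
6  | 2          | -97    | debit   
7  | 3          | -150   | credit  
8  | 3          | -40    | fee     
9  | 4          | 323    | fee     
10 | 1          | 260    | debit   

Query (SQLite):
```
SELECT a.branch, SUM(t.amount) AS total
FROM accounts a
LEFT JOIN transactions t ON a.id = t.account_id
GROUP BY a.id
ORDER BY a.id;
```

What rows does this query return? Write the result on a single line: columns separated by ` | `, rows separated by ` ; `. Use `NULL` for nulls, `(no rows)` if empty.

LEFT JOIN keeps every accounts row; unmatched ones get NULL for transactions columns.
Group by accounts.id and compute SUM(t.amount). SUM over an all-NULL group is NULL.
  1: ids {1, 5, 10} → SUM(t.amount)=436
  2: ids {4, 6} → SUM(t.amount)=-202
  3: ids {2, 7, 8} → SUM(t.amount)=188
  4: ids {3, 9} → SUM(t.amount)=229

Porto | 436 ; Nairobi | -202 ; Cairo | 188 ; Nairobi | 229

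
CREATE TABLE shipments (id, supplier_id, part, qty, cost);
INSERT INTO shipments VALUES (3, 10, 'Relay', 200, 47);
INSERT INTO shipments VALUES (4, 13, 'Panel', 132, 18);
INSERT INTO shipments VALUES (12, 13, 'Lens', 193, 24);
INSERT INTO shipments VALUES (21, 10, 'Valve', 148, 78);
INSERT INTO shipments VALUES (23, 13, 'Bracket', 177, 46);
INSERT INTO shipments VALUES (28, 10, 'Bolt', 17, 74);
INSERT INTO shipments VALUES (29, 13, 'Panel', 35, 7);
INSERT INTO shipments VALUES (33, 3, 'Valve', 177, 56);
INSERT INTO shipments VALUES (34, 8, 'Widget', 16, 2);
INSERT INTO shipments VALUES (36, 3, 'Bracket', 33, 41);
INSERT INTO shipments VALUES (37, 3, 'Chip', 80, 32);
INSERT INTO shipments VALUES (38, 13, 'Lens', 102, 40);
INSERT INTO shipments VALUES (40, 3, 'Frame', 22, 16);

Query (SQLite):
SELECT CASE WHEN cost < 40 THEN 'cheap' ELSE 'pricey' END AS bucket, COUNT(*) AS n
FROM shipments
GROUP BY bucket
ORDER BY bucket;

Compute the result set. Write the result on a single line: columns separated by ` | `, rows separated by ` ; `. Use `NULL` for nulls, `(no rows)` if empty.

Bucket rows by cost < 40 → 'cheap' else 'pricey'; count each bucket.

cheap | 6 ; pricey | 7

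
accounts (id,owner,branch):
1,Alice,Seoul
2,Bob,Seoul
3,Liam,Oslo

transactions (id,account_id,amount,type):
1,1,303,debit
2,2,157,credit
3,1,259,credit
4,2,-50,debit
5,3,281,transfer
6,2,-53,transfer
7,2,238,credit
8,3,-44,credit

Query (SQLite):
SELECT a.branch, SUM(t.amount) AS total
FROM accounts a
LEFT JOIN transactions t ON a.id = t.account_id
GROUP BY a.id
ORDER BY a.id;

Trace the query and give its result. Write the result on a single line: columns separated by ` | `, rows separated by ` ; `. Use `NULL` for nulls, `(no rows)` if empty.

Seoul | 562 ; Seoul | 292 ; Oslo | 237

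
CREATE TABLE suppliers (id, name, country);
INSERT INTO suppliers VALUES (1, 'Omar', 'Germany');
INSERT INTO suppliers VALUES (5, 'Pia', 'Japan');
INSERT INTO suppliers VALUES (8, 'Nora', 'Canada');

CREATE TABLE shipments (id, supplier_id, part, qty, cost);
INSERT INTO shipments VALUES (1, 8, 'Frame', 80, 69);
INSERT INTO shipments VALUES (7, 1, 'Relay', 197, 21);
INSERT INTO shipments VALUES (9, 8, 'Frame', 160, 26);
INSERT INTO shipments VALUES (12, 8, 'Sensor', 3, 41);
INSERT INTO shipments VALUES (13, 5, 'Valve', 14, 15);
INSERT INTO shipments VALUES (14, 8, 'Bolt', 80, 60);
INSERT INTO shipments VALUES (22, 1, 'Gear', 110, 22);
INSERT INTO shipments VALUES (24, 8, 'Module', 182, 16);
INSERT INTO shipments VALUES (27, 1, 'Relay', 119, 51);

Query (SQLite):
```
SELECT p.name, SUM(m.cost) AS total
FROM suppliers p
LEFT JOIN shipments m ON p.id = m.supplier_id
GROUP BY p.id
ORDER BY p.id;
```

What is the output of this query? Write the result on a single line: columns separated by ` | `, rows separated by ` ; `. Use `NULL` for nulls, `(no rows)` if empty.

Omar | 94 ; Pia | 15 ; Nora | 212

LEFT JOIN keeps every suppliers row; unmatched ones get NULL for shipments columns.
Group by suppliers.id and compute SUM(m.cost). SUM over an all-NULL group is NULL.
  1: ids {7, 22, 27} → SUM(m.cost)=94
  5: ids {13} → SUM(m.cost)=15
  8: ids {1, 9, 12, 14, 24} → SUM(m.cost)=212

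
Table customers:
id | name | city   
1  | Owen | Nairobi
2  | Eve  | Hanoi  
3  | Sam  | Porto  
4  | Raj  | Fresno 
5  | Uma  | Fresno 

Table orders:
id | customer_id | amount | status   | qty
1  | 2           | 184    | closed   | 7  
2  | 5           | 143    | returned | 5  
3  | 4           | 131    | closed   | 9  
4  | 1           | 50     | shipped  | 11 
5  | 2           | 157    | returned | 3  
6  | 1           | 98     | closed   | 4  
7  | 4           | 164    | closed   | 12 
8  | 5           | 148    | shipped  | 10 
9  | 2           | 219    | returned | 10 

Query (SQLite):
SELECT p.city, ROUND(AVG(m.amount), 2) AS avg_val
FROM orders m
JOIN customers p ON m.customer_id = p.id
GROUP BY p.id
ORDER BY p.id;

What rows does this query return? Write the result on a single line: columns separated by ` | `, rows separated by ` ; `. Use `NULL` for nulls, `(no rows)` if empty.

Join each orders row to its customers via customer_id.
Group joined rows by customers.id; compute ROUND(AVG(m.amount), 2) per group.
  1: ids {4, 6} → ROUND(AVG(m.amount), 2)=74
  2: ids {1, 5, 9} → ROUND(AVG(m.amount), 2)=186.67
  4: ids {3, 7} → ROUND(AVG(m.amount), 2)=147.5
  5: ids {2, 8} → ROUND(AVG(m.amount), 2)=145.5

Nairobi | 74 ; Hanoi | 186.67 ; Fresno | 147.5 ; Fresno | 145.5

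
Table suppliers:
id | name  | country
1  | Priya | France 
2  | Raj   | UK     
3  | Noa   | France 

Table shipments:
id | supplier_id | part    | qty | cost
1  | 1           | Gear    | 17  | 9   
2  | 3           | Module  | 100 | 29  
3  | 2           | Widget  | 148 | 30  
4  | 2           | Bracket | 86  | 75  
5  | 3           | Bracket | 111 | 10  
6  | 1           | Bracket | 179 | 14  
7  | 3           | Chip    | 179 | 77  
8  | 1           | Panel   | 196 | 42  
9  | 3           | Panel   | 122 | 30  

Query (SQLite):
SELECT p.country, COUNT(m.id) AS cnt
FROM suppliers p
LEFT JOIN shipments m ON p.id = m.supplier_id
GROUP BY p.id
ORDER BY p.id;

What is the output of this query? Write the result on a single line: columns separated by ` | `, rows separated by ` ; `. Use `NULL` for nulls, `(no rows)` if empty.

France | 3 ; UK | 2 ; France | 4

LEFT JOIN keeps every suppliers row; unmatched ones get NULL for shipments columns.
Group by suppliers.id and compute COUNT(m.id). COUNT(col) of an all-NULL group is 0.
  1: ids {1, 6, 8} → COUNT(m.id)=3
  2: ids {3, 4} → COUNT(m.id)=2
  3: ids {2, 5, 7, 9} → COUNT(m.id)=4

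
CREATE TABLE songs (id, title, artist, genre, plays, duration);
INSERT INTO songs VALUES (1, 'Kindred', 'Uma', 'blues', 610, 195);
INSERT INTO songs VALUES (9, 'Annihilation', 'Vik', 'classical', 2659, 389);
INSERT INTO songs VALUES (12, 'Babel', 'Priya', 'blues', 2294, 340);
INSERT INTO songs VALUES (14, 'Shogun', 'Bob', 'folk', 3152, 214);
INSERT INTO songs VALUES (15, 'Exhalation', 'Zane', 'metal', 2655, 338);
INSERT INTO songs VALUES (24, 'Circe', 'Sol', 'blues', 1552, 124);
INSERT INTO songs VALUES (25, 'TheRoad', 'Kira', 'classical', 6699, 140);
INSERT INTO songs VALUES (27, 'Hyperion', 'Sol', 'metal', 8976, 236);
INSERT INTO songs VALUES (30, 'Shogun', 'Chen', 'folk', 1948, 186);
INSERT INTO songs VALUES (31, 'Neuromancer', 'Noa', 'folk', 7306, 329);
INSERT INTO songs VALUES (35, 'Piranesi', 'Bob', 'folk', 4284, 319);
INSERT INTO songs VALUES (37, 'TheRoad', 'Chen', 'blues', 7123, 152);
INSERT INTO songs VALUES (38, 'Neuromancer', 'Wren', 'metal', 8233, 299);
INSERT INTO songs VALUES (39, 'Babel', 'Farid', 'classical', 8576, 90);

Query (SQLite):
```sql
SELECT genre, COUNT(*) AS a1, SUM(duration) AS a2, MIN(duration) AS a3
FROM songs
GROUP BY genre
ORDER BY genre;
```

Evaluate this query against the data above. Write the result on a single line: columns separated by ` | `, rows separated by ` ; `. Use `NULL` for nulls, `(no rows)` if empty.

Group songs by genre.
Per group compute: COUNT(*), SUM(duration), MIN(duration).
  blues: ids {1, 12, 24, 37} → COUNT(*)=4, SUM(duration)=811, MIN(duration)=124
  classical: ids {9, 25, 39} → COUNT(*)=3, SUM(duration)=619, MIN(duration)=90
  folk: ids {14, 30, 31, 35} → COUNT(*)=4, SUM(duration)=1048, MIN(duration)=186
  metal: ids {15, 27, 38} → COUNT(*)=3, SUM(duration)=873, MIN(duration)=236

blues | 4 | 811 | 124 ; classical | 3 | 619 | 90 ; folk | 4 | 1048 | 186 ; metal | 3 | 873 | 236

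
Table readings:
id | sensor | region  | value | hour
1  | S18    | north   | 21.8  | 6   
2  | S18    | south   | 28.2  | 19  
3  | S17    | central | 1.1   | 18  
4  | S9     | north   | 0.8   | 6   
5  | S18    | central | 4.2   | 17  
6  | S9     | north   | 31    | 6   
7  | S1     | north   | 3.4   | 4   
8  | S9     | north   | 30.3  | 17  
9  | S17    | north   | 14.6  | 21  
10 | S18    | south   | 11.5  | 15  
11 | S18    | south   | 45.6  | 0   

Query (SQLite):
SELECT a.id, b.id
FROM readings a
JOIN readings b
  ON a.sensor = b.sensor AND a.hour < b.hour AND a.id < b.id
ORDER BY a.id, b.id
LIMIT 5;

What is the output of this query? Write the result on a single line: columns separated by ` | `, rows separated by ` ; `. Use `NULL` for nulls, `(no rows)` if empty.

Pairs (a,b) with same sensor, a.hour < b.hour, a.id < b.id.
sensor groups: S1:{7} S17:{3,9} S18:{1,2,5,10,11} S9:{4,6,8}
Ordered by (a.id, b.id); first 5.

1 | 2 ; 1 | 5 ; 1 | 10 ; 3 | 9 ; 4 | 8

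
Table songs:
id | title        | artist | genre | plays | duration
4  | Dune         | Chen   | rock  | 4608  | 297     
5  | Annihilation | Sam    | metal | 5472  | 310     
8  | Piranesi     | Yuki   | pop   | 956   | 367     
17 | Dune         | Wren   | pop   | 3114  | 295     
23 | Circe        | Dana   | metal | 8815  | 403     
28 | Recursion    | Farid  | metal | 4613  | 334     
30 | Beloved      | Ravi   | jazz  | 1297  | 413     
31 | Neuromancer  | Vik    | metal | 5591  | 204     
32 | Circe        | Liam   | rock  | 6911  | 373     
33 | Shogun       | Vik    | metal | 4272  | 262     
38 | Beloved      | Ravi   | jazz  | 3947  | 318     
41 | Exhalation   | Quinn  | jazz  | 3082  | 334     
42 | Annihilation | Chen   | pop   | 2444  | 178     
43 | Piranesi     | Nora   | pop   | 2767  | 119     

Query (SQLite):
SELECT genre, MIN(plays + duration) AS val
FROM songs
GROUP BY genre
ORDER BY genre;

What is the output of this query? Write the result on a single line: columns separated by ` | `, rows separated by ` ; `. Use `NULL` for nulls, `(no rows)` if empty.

For each row compute plays + duration.
Group by genre; take MIN of the expression per group.
  jazz: ids {30, 38, 41} → MIN(plays + duration)=1710
  metal: ids {5, 23, 28, 31, 33} → MIN(plays + duration)=4534
  pop: ids {8, 17, 42, 43} → MIN(plays + duration)=1323
  rock: ids {4, 32} → MIN(plays + duration)=4905

jazz | 1710 ; metal | 4534 ; pop | 1323 ; rock | 4905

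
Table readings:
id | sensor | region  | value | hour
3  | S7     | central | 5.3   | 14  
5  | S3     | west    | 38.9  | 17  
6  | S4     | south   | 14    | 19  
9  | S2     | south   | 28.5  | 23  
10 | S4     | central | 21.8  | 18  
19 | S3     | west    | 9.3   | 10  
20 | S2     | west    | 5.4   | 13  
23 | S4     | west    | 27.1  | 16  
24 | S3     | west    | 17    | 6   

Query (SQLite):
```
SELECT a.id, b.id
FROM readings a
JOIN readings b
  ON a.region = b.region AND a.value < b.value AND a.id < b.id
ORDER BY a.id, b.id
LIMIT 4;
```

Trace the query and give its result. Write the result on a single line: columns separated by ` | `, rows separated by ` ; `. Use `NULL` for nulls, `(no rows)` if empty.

3 | 10 ; 6 | 9 ; 19 | 23 ; 19 | 24

Pairs (a,b) with same region, a.value < b.value, a.id < b.id.
region groups: central:{3,10} south:{6,9} west:{5,19,20,23,24}
Ordered by (a.id, b.id); first 4.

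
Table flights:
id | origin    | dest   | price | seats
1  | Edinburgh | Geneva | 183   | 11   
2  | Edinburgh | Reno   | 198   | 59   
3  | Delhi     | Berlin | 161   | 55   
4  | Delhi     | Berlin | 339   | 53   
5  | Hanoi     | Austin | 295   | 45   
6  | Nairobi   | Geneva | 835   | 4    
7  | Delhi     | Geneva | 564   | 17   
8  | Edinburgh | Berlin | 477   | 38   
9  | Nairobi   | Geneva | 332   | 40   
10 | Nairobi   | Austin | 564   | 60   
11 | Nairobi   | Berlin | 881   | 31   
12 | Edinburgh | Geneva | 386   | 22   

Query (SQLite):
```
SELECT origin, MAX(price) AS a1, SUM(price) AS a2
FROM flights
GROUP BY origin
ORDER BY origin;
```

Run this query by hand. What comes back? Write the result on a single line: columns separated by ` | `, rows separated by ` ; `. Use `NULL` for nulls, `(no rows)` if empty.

Delhi | 564 | 1064 ; Edinburgh | 477 | 1244 ; Hanoi | 295 | 295 ; Nairobi | 881 | 2612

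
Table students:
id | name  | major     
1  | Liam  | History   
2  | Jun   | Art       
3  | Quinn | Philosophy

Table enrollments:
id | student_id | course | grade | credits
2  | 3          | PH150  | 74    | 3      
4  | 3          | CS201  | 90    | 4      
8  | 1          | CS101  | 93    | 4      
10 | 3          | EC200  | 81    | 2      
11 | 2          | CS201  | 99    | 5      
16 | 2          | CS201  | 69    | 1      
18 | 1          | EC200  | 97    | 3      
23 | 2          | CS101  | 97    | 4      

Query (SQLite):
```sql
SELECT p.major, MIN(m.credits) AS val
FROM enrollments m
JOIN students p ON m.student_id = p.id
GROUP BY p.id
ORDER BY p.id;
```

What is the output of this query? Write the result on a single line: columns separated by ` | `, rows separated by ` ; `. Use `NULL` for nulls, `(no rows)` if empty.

Join each enrollments row to its students via student_id.
Group joined rows by students.id; compute MIN(m.credits) per group.
  1: ids {8, 18} → MIN(m.credits)=3
  2: ids {11, 16, 23} → MIN(m.credits)=1
  3: ids {2, 4, 10} → MIN(m.credits)=2

History | 3 ; Art | 1 ; Philosophy | 2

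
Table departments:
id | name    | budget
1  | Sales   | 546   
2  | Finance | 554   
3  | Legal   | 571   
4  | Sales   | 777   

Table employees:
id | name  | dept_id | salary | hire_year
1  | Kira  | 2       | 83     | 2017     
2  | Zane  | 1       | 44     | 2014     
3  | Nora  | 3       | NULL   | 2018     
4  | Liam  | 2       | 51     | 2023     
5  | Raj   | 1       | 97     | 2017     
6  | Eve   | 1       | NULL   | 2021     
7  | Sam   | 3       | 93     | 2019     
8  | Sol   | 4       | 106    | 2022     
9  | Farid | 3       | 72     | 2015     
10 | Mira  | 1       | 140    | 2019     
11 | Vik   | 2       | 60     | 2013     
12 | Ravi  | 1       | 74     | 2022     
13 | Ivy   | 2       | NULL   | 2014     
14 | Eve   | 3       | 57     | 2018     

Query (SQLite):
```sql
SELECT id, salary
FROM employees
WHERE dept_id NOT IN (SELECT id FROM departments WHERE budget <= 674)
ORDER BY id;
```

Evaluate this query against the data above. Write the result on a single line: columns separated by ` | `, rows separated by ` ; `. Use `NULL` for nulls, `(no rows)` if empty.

8 | 106

Inner query: departments.id where budget <= 674.
Outer: keep employees rows whose dept_id is not in that set.
Inner query → {1, 2, 3}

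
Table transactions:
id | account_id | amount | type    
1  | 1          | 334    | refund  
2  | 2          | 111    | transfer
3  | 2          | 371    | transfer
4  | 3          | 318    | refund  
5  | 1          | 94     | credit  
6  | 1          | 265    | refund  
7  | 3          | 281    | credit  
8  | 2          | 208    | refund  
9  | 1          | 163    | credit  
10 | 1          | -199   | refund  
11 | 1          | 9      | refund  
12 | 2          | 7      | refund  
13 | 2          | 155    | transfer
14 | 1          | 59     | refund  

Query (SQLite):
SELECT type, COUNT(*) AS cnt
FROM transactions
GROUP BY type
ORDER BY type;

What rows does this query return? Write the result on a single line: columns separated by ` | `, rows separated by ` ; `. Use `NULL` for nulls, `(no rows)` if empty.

Partition transactions by type; compute COUNT(*) within each group.
  credit: ids {5, 7, 9} → COUNT(*)=3
  refund: ids {1, 4, 6, 8, 10, 11, 12, 14} → COUNT(*)=8
  transfer: ids {2, 3, 13} → COUNT(*)=3

credit | 3 ; refund | 8 ; transfer | 3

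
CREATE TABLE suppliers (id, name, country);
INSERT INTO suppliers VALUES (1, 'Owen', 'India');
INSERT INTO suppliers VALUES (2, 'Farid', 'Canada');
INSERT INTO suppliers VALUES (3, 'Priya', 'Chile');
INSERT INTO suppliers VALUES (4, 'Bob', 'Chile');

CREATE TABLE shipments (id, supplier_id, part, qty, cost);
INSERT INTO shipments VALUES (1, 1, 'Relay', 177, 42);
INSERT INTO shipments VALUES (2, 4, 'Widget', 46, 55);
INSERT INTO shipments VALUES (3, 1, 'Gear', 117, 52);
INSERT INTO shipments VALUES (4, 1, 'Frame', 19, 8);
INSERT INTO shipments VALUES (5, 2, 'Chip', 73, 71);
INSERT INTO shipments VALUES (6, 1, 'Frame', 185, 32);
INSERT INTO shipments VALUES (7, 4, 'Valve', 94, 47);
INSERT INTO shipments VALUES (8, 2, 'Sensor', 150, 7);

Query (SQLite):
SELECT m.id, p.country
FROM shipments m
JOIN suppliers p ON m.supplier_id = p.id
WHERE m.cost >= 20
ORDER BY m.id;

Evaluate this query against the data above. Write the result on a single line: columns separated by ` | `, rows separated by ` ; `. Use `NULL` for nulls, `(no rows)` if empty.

1 | India ; 2 | Chile ; 3 | India ; 5 | Canada ; 6 | India ; 7 | Chile

Each shipments row matches the suppliers row where supplier_id = suppliers.id.
Then keep rows with m.cost >= 20.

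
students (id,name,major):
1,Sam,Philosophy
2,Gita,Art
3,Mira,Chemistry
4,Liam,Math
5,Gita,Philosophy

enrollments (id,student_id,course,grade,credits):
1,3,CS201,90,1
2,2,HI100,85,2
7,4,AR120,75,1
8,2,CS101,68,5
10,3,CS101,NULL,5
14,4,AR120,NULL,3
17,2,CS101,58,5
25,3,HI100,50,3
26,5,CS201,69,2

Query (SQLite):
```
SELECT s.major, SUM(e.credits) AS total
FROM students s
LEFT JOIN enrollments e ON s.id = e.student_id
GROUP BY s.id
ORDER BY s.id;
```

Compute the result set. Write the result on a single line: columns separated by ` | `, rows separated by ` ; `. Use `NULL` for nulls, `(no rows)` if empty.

Philosophy | NULL ; Art | 12 ; Chemistry | 9 ; Math | 4 ; Philosophy | 2

LEFT JOIN keeps every students row; unmatched ones get NULL for enrollments columns.
Group by students.id and compute SUM(e.credits). SUM over an all-NULL group is NULL.
  1: ids {—} → SUM(e.credits)=NULL
  2: ids {2, 8, 17} → SUM(e.credits)=12
  3: ids {1, 10, 25} → SUM(e.credits)=9
  4: ids {7, 14} → SUM(e.credits)=4
  5: ids {26} → SUM(e.credits)=2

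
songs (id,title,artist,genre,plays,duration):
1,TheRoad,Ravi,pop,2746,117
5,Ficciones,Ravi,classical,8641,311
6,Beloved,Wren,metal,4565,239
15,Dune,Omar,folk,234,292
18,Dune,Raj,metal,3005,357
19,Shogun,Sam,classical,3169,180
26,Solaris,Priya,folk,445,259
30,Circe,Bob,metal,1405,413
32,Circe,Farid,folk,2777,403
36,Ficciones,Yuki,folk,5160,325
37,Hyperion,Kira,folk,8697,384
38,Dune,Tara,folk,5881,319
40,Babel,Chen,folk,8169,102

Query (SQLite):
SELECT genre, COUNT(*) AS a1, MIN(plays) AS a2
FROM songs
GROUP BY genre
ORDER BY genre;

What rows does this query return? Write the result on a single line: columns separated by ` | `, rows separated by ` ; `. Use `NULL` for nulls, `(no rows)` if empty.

Group songs by genre.
Per group compute: COUNT(*), MIN(plays).
  classical: ids {5, 19} → COUNT(*)=2, MIN(plays)=3169
  folk: ids {15, 26, 32, 36, 37, 38, 40} → COUNT(*)=7, MIN(plays)=234
  metal: ids {6, 18, 30} → COUNT(*)=3, MIN(plays)=1405
  pop: ids {1} → COUNT(*)=1, MIN(plays)=2746

classical | 2 | 3169 ; folk | 7 | 234 ; metal | 3 | 1405 ; pop | 1 | 2746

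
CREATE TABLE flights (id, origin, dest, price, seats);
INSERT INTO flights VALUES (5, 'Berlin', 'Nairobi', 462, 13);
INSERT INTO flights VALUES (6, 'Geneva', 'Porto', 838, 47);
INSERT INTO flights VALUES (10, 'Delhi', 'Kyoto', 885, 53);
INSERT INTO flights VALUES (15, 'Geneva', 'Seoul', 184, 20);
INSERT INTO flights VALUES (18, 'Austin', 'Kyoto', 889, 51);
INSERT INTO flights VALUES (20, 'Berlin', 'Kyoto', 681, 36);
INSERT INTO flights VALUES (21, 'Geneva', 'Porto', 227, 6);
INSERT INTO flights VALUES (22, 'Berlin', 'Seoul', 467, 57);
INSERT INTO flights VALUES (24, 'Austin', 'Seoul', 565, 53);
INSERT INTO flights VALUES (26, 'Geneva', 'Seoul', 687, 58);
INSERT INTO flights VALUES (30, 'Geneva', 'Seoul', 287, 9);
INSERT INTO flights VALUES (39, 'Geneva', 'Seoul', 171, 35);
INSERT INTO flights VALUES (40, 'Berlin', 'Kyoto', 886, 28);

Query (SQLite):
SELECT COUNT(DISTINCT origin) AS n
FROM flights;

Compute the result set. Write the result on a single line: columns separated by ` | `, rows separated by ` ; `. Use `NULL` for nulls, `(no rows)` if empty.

4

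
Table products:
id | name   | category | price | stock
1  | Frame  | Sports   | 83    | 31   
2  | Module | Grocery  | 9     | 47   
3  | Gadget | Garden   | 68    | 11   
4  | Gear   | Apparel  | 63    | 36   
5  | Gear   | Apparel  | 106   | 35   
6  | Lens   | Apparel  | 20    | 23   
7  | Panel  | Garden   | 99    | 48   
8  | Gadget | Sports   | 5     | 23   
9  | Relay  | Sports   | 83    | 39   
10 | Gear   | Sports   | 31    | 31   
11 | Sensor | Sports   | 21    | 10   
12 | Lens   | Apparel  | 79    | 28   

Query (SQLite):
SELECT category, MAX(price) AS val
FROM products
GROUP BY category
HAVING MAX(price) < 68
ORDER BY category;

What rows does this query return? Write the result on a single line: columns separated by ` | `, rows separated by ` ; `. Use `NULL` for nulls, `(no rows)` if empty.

Grocery | 9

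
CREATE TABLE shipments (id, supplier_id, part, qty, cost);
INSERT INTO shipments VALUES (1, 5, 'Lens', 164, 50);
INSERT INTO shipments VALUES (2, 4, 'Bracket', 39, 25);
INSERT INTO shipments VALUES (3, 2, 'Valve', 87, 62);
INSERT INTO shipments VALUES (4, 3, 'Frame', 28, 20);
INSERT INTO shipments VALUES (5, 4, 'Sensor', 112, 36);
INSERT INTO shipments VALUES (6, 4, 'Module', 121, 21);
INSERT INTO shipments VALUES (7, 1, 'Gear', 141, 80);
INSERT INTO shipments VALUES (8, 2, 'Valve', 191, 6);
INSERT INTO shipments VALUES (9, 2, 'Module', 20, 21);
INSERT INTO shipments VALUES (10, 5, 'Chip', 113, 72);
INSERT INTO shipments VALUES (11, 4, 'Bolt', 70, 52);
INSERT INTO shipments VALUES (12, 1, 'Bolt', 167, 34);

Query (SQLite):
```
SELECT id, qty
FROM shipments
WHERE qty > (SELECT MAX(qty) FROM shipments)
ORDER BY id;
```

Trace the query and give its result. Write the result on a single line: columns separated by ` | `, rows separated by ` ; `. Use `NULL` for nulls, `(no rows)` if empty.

(no rows)

Scalar subquery: MAX(qty) over all shipments rows = 191.
Keep rows where qty > that value.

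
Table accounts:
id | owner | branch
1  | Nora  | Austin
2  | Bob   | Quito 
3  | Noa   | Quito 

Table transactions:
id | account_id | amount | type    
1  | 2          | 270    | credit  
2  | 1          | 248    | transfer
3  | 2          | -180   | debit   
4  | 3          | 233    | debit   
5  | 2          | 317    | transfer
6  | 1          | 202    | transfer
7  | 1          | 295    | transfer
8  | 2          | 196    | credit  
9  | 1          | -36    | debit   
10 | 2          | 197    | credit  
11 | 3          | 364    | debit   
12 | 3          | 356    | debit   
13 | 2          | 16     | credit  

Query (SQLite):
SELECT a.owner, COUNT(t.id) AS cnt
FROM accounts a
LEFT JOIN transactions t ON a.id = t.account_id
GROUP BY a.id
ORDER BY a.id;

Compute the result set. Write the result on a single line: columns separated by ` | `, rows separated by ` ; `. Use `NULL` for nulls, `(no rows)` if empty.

LEFT JOIN keeps every accounts row; unmatched ones get NULL for transactions columns.
Group by accounts.id and compute COUNT(t.id). COUNT(col) of an all-NULL group is 0.
  1: ids {2, 6, 7, 9} → COUNT(t.id)=4
  2: ids {1, 3, 5, 8, 10, 13} → COUNT(t.id)=6
  3: ids {4, 11, 12} → COUNT(t.id)=3

Nora | 4 ; Bob | 6 ; Noa | 3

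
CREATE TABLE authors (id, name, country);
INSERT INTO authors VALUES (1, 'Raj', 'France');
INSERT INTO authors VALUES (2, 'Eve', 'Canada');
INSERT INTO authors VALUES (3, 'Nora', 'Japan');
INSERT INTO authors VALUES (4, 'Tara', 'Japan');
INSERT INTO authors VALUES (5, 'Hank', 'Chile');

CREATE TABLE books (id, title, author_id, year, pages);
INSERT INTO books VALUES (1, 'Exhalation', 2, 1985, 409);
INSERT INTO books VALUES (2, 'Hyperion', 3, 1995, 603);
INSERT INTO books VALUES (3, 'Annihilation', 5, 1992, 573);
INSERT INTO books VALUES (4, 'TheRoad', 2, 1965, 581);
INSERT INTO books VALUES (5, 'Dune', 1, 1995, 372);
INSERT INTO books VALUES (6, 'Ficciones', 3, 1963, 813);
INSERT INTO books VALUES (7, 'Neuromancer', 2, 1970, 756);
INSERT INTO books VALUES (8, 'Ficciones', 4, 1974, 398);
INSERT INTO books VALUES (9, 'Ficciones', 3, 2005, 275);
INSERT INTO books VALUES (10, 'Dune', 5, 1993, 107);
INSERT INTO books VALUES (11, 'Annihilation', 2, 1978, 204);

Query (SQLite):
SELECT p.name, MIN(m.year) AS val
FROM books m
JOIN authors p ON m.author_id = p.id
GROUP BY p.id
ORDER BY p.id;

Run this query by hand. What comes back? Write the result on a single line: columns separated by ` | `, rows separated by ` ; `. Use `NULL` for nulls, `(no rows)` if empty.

Raj | 1995 ; Eve | 1965 ; Nora | 1963 ; Tara | 1974 ; Hank | 1992

Join each books row to its authors via author_id.
Group joined rows by authors.id; compute MIN(m.year) per group.
  1: ids {5} → MIN(m.year)=1995
  2: ids {1, 4, 7, 11} → MIN(m.year)=1965
  3: ids {2, 6, 9} → MIN(m.year)=1963
  4: ids {8} → MIN(m.year)=1974
  5: ids {3, 10} → MIN(m.year)=1992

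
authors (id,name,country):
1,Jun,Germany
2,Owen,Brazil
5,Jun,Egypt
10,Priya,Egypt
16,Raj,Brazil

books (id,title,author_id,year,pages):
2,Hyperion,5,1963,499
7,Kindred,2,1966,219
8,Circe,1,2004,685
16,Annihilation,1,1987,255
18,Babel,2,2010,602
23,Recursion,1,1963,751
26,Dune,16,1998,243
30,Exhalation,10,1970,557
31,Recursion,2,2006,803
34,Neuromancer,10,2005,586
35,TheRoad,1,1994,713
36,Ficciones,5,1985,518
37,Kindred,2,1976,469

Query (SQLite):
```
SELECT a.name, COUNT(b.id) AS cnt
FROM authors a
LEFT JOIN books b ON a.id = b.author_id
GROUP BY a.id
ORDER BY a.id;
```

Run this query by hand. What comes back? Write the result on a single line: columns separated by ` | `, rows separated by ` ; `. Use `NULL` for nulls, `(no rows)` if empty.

LEFT JOIN keeps every authors row; unmatched ones get NULL for books columns.
Group by authors.id and compute COUNT(b.id). COUNT(col) of an all-NULL group is 0.
  1: ids {8, 16, 23, 35} → COUNT(b.id)=4
  2: ids {7, 18, 31, 37} → COUNT(b.id)=4
  5: ids {2, 36} → COUNT(b.id)=2
  10: ids {30, 34} → COUNT(b.id)=2
  16: ids {26} → COUNT(b.id)=1

Jun | 4 ; Owen | 4 ; Jun | 2 ; Priya | 2 ; Raj | 1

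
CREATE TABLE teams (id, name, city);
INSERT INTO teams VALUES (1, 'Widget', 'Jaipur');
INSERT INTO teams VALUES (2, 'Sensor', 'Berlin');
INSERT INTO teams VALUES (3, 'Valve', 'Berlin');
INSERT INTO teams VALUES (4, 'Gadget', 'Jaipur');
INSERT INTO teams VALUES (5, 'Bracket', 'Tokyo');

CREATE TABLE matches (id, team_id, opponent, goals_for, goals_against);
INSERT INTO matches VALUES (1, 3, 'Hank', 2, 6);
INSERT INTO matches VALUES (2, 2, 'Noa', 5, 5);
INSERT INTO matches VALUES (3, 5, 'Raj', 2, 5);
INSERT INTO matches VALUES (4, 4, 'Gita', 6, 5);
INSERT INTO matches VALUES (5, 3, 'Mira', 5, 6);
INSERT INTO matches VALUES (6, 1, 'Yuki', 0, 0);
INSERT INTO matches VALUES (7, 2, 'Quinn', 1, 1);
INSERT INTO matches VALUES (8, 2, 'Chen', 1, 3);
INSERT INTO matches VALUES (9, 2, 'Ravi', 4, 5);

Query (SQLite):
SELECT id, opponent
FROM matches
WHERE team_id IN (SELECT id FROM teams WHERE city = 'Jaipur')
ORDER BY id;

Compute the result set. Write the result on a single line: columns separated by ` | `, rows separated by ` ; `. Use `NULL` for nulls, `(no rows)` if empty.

4 | Gita ; 6 | Yuki

Inner query: teams.id where city = 'Jaipur'.
Outer: keep matches rows whose team_id is in that set.
Inner query → {1, 4}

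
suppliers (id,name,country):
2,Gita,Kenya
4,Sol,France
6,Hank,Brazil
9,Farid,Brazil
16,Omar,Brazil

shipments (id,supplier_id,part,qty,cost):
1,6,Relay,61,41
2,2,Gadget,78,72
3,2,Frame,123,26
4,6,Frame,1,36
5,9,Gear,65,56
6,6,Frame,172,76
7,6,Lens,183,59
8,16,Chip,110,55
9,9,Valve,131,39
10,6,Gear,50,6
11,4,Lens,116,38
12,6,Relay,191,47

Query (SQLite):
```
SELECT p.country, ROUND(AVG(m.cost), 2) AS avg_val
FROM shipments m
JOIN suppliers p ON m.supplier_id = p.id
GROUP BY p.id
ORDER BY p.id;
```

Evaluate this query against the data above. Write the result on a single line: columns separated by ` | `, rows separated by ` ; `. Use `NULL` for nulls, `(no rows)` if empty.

Kenya | 49 ; France | 38 ; Brazil | 44.17 ; Brazil | 47.5 ; Brazil | 55

Join each shipments row to its suppliers via supplier_id.
Group joined rows by suppliers.id; compute ROUND(AVG(m.cost), 2) per group.
  2: ids {2, 3} → ROUND(AVG(m.cost), 2)=49
  4: ids {11} → ROUND(AVG(m.cost), 2)=38
  6: ids {1, 4, 6, 7, 10, 12} → ROUND(AVG(m.cost), 2)=44.17
  9: ids {5, 9} → ROUND(AVG(m.cost), 2)=47.5
  16: ids {8} → ROUND(AVG(m.cost), 2)=55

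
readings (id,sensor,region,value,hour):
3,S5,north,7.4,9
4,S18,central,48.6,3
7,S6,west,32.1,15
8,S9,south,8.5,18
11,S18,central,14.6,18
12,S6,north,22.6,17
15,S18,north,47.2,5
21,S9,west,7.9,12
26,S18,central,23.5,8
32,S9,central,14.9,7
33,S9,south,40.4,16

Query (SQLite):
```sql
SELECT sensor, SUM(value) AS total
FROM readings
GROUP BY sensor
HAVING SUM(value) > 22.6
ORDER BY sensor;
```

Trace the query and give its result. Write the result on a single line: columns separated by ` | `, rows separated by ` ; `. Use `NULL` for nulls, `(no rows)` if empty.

S18 | 133.9 ; S6 | 54.7 ; S9 | 71.7

Partition readings by sensor; compute SUM(value) within each group.
HAVING: keep groups where SUM(value) > 22.6.
  S18: ids {4, 11, 15, 26} → SUM(value)=133.9
  S5: ids {3} → SUM(value)=7.4
  S6: ids {7, 12} → SUM(value)=54.7
  S9: ids {8, 21, 32, 33} → SUM(value)=71.7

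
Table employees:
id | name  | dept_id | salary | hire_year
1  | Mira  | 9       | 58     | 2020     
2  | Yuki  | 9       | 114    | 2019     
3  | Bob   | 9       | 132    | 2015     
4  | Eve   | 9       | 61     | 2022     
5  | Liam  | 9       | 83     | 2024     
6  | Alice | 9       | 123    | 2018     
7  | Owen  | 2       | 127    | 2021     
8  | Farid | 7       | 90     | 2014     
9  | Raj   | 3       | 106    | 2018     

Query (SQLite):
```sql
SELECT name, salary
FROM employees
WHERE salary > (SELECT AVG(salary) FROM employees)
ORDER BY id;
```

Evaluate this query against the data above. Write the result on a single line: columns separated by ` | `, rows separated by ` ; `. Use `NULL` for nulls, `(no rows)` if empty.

Yuki | 114 ; Bob | 132 ; Alice | 123 ; Owen | 127 ; Raj | 106

Scalar subquery: AVG(salary) over all employees rows = 99.333333 (≈; comparison uses full precision).
Keep rows where salary > that value.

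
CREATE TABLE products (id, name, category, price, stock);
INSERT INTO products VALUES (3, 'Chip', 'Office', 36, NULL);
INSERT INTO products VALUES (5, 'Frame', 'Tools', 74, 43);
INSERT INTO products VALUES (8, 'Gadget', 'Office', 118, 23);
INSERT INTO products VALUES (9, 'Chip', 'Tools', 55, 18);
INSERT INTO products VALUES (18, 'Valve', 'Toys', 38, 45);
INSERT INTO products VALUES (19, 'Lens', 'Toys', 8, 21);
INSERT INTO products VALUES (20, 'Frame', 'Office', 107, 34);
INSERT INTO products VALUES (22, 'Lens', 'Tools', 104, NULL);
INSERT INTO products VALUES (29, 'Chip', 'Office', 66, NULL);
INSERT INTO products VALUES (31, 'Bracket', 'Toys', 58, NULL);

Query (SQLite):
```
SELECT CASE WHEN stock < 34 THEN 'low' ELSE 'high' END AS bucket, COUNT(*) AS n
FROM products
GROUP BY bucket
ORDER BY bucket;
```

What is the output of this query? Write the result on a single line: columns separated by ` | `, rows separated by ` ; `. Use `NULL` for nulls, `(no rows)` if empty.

high | 7 ; low | 3

Bucket rows by stock < 34 → 'low' else 'high'; count each bucket.
NULL < 34 is unknown, so NULL stock falls into ELSE → 'high'.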